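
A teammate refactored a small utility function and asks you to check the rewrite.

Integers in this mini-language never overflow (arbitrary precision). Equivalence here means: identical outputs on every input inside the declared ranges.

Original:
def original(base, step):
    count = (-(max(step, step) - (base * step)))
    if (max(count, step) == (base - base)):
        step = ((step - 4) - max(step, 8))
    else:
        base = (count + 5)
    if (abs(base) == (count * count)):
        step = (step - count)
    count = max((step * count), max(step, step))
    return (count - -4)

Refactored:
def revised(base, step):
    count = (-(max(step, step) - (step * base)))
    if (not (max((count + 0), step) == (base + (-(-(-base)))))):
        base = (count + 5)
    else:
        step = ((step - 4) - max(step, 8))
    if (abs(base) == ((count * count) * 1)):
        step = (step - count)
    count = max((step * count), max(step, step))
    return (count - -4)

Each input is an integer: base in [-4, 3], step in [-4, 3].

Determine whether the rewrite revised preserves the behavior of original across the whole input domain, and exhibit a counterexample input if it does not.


Changes here: boolean connective usage differs; constant usage differs; arithmetic usage differs; the full 64-point sweep finds no disagreement.
verdict: equivalent


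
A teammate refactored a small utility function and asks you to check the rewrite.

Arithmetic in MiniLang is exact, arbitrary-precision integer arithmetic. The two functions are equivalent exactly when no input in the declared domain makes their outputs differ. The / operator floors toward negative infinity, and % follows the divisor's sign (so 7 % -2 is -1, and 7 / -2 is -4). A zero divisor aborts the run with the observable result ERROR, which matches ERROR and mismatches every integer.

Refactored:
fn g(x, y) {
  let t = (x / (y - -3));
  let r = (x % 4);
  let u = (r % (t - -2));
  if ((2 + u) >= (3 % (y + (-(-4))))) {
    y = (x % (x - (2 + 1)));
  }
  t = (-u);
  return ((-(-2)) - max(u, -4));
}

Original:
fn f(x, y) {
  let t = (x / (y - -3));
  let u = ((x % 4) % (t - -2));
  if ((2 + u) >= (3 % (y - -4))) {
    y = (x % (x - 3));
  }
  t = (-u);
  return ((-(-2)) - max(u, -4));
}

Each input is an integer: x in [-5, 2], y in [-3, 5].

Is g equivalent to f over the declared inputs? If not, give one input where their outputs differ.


Equivalent — the differences include arithmetic usage differs; also local variable names differ; also constant usage differs; also statement counts differ, yet no declared input distinguishes the two.
Tracing x=-3, y=3: f: t becomes -1; next u becomes 0; next ((2 + u) >= (3 % (y - -4))) evaluates to false; next t becomes 0; next final value 2 | g: t becomes -1; next r becomes 1; next u becomes 0; next ((2 + u) >= (3 % (y + (-(-4))))) evaluates to false; next t becomes 0; next final value 2 — matching result 2.
Every one of the 72 inputs gives matching results.
verdict: equivalent


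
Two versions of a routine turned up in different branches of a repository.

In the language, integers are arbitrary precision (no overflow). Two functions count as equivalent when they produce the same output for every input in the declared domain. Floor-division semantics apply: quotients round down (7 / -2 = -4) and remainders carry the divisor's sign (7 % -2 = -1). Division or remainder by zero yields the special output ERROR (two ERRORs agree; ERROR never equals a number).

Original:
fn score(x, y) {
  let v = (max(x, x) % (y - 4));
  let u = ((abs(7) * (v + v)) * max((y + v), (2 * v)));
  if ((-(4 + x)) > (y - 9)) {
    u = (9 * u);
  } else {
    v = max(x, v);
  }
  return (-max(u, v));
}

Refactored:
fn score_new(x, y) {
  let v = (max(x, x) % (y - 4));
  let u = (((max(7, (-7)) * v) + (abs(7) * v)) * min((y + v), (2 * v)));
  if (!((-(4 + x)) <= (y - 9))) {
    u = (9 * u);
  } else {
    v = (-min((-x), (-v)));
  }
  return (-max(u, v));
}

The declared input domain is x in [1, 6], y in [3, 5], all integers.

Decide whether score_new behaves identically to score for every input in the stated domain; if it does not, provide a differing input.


Equivalent. The suspicious edit (`max((y + v), (2 * v))` became `min((y + v), (2 * v))`) never changes the result for any input inside the declared domain.
An exhaustive pass over the 18 declared inputs shows identical outputs.
As a probe, take x=4, y=3: score runs v becomes 0; next u becomes 0; next ((-(4 + x)) > (y - 9)) evaluates to false; next v becomes 4; next final value -4; score_new runs v becomes 0; next u becomes 0; next (!((-(4 + x)) <= (y - 9))) evaluates to false; next v becomes 4; next final value -4; both end at -4.
verdict: equivalent


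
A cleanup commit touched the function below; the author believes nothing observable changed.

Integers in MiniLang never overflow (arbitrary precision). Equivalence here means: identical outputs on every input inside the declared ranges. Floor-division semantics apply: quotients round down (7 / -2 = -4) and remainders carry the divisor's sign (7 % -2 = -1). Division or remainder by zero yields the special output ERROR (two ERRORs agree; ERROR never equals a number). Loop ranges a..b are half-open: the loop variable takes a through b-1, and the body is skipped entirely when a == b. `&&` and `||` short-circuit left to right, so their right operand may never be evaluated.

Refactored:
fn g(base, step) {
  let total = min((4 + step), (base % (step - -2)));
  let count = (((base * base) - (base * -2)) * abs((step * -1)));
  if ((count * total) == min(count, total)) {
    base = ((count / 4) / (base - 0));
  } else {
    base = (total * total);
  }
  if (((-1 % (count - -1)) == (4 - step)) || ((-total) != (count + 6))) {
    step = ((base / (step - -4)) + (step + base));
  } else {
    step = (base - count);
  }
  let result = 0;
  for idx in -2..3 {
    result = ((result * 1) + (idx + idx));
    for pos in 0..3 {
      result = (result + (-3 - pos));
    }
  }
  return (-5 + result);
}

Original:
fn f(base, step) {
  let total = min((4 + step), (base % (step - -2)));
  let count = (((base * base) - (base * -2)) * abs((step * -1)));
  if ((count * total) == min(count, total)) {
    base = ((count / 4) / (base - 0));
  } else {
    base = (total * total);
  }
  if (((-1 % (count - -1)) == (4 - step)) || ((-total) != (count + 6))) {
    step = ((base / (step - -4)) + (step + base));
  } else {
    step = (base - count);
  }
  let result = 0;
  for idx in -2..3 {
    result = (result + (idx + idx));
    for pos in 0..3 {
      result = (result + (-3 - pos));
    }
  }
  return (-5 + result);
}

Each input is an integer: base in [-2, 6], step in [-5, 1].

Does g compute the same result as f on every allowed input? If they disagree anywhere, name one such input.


Side by side, the visible changes include: constant usage differs, and arithmetic usage differs.
Spot check at base=1, step=-1 — f: total = 0; count = 3; ((count * total) == min(count, total)) -> true; base = 0; (((-1 % (count - -1)) == (4 - step)) || ((-total) != (count + 6))) -> true; step = -1; result = 0; [idx=-2]; result = -4; [pos=0]; result = -7; [pos=1]; result = -11; [pos=2]; result = -16; [idx=-1]; result = -18; [pos=0]; result = -21; [pos=1]; result = -25; [pos=2]; result = -30; [idx=0]; result = -30; [pos=0]; result = -33; [pos=1]; result = -37; [pos=2]; result = -42; [idx=1]; result = -40; [pos=0]; result = -43; [pos=1]; result = -47; [pos=2]; result = -52; [idx=2]; result = -48; [pos=0]; result = -51; [pos=1]; result = -55; [pos=2]; result = -60; return -65. g: total = 0; count = 3; ((count * total) == min(count, total)) -> true; base = 0; (((-1 % (count - -1)) == (4 - step)) || ((-total) != (count + 6))) -> true; step = -1; result = 0; [idx=-2]; result = -4; [pos=0]; result = -7; [pos=1]; result = -11; [pos=2]; result = -16; [idx=-1]; result = -18; [pos=0]; result = -21; [pos=1]; result = -25; [pos=2]; result = -30; [idx=0]; result = -30; [pos=0]; result = -33; [pos=1]; result = -37; [pos=2]; result = -42; [idx=1]; result = -40; [pos=0]; result = -43; [pos=1]; result = -47; [pos=2]; result = -52; [idx=2]; result = -48; [pos=0]; result = -51; [pos=1]; result = -55; [pos=2]; result = -60; return -65. Both give -65.
Every one of the 63 inputs gives matching results.
verdict: equivalent


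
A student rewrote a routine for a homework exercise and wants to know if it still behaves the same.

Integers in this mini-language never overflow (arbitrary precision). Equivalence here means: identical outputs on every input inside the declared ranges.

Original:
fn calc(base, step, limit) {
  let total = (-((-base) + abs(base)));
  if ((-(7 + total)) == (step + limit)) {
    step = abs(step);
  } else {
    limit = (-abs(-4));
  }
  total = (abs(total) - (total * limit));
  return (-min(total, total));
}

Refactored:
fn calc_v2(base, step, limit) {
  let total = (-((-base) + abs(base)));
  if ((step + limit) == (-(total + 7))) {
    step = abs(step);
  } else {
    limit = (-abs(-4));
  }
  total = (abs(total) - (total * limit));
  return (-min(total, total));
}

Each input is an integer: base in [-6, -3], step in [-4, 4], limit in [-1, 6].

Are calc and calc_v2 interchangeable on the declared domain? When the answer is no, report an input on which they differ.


Side by side, the visible changes include: same computation, different form.
Spot check at base=-4, step=-1, limit=1 — calc: total=-8, then ((-(7 + total)) == (step + limit)) is false, then limit=-4, then total=-24, then returns 24. calc_v2: total=-8, then ((step + limit) == (-(total + 7))) is false, then limit=-4, then total=-24, then returns 24. Both give 24.
Checked all 288 inputs in the declared domain: the outputs agree on every one.
verdict: equivalent


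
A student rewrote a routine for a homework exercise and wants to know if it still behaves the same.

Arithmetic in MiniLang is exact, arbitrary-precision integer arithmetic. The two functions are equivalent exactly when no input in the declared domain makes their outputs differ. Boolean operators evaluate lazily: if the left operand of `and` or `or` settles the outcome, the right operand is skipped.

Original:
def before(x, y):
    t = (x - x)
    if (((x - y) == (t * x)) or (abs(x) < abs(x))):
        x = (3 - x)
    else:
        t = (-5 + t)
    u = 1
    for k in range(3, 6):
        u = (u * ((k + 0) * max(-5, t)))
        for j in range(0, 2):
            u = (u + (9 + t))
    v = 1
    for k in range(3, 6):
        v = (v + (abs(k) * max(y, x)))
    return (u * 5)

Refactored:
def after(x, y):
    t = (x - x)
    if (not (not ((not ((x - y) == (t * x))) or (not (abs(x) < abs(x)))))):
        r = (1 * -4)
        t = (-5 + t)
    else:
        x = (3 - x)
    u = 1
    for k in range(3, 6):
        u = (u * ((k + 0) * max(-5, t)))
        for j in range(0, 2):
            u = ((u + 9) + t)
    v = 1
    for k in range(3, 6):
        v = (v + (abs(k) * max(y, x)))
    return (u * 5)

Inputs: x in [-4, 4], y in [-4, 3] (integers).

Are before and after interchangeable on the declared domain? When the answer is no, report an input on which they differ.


Not equivalent: x=-4, y=-4 separates them (90 vs -18460).
before: t := 0 | (((x - y) == (t * x)) or (abs(x) < abs(x))): true | x := 7 | u := 1 | iter k=3: | u := 0 | iter j=0: | u := 9 | iter j=1: | u := 18 | iter k=4: | u := 0 | iter j=0: | u := 9 | iter j=1: | u := 18 | iter k=5: | u := 0 | iter j=0: | u := 9 | iter j=1: | u := 18 | v := 1 | iter k=3: | v := 22 | iter k=4: | v := 50 | iter k=5: | v := 85 | result 90
after: t := 0 | (not (not ((not ((x - y) == (t * x))) or (not (abs(x) < abs(x)))))): true | r := -4 | t := -5 | u := 1 | iter k=3: | u := -15 | iter j=0: | u := -11 | iter j=1: | u := -7 | iter k=4: | u := 140 | iter j=0: | u := 144 | iter j=1: | u := 148 | iter k=5: | u := -3700 | iter j=0: | u := -3696 | iter j=1: | u := -3692 | v := 1 | iter k=3: | v := -11 | iter k=4: | v := -27 | iter k=5: | v := -47 | result -18460
verdict: not equivalent; witness: x=-4, y=-4


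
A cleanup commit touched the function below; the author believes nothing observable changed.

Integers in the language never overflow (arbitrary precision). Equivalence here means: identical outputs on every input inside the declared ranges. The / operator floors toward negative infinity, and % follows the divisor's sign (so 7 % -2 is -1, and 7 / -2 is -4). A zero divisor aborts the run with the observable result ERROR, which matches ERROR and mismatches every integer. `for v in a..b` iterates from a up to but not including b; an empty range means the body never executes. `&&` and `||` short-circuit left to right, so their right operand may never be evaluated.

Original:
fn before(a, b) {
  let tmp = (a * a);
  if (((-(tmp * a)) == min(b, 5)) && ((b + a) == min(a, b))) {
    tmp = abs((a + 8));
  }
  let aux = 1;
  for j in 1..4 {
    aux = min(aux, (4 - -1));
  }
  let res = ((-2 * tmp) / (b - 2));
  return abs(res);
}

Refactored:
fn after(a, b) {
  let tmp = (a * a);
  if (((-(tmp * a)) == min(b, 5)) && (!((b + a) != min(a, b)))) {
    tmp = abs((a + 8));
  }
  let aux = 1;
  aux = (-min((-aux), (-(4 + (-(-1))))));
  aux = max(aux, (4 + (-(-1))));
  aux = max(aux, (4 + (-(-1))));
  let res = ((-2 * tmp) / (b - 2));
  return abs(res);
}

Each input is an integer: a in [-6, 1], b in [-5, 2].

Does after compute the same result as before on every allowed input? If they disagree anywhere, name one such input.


One difference looks behavioral, but it never changes the outcome for any declared input.
As a probe, take a=-1, b=-1: before runs tmp = 1; (((-(tmp * a)) == min(b, 5)) && ((b + a) == min(a, b))) -> false; aux = 1; [j=1]; aux = 1; [j=2]; aux = 1; [j=3]; aux = 1; res = 0; return 0; after runs tmp = 1; (((-(tmp * a)) == min(b, 5)) && (!((b + a) != min(a, b)))) -> false; aux = 1; aux = 5; aux = 5; aux = 5; res = 0; return 0; both end at 0.
Across all 64 domain points the two functions coincide.
verdict: equivalent


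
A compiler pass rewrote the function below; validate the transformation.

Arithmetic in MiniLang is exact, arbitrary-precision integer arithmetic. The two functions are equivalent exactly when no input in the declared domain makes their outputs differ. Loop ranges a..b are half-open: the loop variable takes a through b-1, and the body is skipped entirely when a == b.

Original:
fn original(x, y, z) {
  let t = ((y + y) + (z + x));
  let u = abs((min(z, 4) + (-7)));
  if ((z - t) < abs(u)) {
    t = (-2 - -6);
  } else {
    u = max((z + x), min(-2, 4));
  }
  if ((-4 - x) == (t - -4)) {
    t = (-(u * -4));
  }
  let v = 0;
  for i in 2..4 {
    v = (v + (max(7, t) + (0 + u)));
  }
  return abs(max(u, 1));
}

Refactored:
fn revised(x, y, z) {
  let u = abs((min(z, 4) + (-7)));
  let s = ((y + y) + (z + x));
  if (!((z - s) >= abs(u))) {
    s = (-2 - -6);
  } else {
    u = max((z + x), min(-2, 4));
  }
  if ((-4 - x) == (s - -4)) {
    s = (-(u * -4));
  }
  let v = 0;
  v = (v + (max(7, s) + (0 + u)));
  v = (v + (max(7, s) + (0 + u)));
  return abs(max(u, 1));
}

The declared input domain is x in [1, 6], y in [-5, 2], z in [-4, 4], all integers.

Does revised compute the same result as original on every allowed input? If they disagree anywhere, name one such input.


The two are interchangeable: comparison usage differs, plus local variable names differ, plus loop structure differs, plus arithmetic usage differs, plus min/max/abs usage differs, plus boolean connective usage differs, plus constant usage differs, and every declared input agrees.
Spot check at x=3, y=-2, z=-1 — original: t becomes -2; next u becomes 8; next ((z - t) < abs(u)) evaluates to true; next t becomes 4; next ((-4 - x) == (t - -4)) evaluates to false; next v becomes 0; next at i=2:; next v becomes 15; next at i=3:; next v becomes 30; next final value 8. revised: u becomes 8; next s becomes -2; next (!((z - s) >= abs(u))) evaluates to true; next s becomes 4; next ((-4 - x) == (s - -4)) evaluates to false; next v becomes 0; next v becomes 15; next v becomes 30; next final value 8. Both give 8.
Sweeping the whole domain (432 inputs) finds no disagreement.
verdict: equivalent


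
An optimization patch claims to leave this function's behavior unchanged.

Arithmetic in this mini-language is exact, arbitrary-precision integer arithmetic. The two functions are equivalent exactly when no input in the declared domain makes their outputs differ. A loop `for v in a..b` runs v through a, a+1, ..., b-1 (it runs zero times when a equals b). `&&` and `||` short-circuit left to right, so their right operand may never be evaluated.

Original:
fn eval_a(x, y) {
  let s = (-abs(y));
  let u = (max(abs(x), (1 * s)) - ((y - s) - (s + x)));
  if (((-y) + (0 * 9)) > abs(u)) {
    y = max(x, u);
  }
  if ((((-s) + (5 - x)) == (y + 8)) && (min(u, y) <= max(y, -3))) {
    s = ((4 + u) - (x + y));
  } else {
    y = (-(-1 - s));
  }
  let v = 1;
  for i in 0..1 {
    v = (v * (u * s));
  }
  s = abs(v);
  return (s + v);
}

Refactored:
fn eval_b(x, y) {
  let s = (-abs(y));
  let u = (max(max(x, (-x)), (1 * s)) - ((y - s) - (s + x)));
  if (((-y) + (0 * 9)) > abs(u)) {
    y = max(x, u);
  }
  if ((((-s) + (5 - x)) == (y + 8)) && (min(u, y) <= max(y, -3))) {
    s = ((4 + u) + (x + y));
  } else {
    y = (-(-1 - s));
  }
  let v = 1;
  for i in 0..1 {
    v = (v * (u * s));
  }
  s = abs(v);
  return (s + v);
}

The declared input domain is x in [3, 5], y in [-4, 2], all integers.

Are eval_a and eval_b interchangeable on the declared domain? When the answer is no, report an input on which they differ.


Input x=5, y=-4: 108 from eval_a versus 132 from eval_b.
verdict: not equivalent; witness: x=5, y=-4


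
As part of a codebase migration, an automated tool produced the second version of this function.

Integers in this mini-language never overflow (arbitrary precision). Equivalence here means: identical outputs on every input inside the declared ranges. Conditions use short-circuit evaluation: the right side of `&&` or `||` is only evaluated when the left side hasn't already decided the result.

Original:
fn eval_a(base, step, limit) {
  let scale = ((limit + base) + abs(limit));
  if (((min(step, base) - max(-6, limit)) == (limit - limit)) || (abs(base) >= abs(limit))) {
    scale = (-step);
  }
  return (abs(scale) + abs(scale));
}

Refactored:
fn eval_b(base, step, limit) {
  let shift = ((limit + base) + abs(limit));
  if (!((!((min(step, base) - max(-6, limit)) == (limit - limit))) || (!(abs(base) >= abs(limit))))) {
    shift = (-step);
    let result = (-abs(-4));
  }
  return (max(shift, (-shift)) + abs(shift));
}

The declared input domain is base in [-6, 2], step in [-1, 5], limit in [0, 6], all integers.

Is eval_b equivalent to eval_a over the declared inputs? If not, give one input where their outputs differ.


base=-6, step=-1, limit=0 yields 2 from eval_a but 12 from eval_b.
verdict: not equivalent; witness: base=-6, step=-1, limit=0


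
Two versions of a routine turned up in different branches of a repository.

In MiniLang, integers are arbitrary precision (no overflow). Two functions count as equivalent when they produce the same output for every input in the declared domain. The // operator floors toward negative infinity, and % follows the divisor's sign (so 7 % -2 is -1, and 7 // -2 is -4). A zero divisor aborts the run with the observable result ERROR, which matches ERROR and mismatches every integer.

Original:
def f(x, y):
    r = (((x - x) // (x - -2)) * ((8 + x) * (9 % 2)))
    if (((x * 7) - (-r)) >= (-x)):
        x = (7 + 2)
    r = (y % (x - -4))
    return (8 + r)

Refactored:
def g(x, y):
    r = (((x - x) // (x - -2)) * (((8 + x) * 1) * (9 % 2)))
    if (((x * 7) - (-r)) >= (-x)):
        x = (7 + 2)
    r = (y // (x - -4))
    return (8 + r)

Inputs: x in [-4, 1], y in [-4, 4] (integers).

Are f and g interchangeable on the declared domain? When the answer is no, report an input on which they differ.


Input x=-3, y=-4: 8 from f versus 4 from g.
verdict: not equivalent; witness: x=-3, y=-4


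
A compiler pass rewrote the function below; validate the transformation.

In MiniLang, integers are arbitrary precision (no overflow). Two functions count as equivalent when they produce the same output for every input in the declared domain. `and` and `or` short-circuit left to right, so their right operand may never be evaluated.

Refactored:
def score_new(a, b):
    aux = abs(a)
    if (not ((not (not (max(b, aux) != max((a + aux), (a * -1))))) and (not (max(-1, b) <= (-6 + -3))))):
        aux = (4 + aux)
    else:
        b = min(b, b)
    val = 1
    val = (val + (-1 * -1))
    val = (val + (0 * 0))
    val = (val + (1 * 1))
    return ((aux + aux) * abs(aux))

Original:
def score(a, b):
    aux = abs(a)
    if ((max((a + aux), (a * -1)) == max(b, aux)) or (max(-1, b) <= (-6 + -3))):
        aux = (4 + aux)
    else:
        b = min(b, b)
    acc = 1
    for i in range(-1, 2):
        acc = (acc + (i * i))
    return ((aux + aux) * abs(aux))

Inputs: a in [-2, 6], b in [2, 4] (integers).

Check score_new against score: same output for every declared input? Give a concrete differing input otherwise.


The two are interchangeable: local variable names differ; constant usage differs; comparison usage differs; boolean connective usage differs; statement counts differ; loop structure differs; arithmetic usage differs, and every declared input agrees.
Tracing a=4, b=3: score: aux = 4; ((max((a + aux), (a * -1)) == max(b, aux)) or (max(-1, b) <= (-6 + -3))) -> false; b = 3; acc = 1; [i=-1]; acc = 2; [i=0]; acc = 2; [i=1]; acc = 3; return 32 | score_new: aux = 4; (not ((not (not (max(b, aux) != max((a + aux), (a * -1))))) and (not (max(-1, b) <= (-6 + -3))))) -> false; b = 3; val = 1; val = 2; val = 2; val = 3; return 32 — matching result 32.
Checked all 27 inputs in the declared domain: the outputs agree on every one.
verdict: equivalent


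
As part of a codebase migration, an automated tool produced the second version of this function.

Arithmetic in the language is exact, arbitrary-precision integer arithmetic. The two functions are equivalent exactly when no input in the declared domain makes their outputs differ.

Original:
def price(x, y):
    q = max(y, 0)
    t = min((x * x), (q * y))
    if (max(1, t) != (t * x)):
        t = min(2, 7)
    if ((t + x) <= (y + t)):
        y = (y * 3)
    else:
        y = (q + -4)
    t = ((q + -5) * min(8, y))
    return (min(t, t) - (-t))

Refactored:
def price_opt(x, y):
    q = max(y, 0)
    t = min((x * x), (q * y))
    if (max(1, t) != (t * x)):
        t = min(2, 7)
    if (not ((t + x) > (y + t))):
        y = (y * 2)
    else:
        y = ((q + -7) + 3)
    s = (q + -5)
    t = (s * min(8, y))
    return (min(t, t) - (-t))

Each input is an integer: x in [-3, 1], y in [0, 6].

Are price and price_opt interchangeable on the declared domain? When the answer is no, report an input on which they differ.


Not equivalent: x=-3, y=1 separates them (-24 vs -16).
price: q=1, then t=1, then (max(1, t) != (t * x)) is true, then t=2, then ((t + x) <= (y + t)) is true, then y=3, then t=-12, then returns -24
price_opt: q=1, then t=1, then (max(1, t) != (t * x)) is true, then t=2, then (not ((t + x) > (y + t))) is true, then y=2, then s=-4, then t=-8, then returns -16
verdict: not equivalent; witness: x=-3, y=1


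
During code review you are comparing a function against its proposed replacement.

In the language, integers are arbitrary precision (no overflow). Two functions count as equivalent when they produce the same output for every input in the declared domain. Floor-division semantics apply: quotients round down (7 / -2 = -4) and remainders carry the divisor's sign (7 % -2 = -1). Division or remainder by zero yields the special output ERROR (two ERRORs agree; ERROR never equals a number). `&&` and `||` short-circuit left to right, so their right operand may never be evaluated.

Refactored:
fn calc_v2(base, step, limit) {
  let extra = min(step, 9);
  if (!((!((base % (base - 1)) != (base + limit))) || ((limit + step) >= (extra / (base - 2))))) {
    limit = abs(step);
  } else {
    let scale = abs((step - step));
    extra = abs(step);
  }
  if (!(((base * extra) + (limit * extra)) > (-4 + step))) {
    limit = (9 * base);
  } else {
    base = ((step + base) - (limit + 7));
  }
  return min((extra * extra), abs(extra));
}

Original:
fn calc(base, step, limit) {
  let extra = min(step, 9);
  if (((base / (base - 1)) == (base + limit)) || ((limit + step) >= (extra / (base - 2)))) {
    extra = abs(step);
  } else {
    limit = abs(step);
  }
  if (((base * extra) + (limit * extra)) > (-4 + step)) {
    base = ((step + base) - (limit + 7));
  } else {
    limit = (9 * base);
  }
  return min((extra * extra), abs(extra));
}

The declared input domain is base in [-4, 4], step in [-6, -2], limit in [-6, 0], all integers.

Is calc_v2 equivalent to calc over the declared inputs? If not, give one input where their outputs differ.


Input base=2, step=-6, limit=-2: ERROR from calc versus 6 from calc_v2.
verdict: not equivalent; witness: base=2, step=-6, limit=-2


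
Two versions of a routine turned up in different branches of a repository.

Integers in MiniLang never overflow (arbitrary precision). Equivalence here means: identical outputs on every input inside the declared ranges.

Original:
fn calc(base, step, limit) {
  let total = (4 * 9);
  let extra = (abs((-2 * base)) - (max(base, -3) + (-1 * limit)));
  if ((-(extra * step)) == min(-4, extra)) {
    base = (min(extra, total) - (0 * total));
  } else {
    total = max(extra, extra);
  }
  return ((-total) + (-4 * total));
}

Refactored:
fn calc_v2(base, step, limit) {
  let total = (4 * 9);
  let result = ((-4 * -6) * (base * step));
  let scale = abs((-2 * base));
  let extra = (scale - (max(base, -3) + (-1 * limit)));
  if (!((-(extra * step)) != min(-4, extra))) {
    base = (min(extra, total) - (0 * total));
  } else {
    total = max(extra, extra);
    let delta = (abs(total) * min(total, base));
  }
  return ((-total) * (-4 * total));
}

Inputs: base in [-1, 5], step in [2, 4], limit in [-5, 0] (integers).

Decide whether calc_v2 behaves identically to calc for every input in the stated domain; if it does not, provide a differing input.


Evaluate both at base=-1, step=2, limit=-5.
calc: total := 36 | extra := -2 | ((-(extra * step)) == min(-4, extra)): false | total := -2 | result 10
calc_v2: total := 36 | result := -48 | scale := 2 | extra := -2 | (!((-(extra * step)) != min(-4, extra))): false | total := -2 | delta := -4 | result 16
10 and 16 differ, so these are not the same function on this domain.
verdict: not equivalent; witness: base=-1, step=2, limit=-5


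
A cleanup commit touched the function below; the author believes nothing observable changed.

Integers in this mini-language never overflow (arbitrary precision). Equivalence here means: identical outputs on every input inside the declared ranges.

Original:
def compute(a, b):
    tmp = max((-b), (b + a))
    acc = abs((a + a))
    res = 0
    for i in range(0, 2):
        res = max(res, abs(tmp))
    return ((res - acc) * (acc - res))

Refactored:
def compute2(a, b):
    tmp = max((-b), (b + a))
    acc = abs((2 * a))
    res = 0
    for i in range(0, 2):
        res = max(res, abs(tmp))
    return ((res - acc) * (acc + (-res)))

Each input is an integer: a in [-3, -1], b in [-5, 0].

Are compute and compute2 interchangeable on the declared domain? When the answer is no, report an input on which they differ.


Equivalent — the differences include arithmetic usage differs; also constant usage differs, yet no declared input distinguishes the two.
Spot check at a=-1, b=-4 — compute: tmp becomes 4; next acc becomes 2; next res becomes 0; next at i=0:; next res becomes 4; next at i=1:; next res becomes 4; next final value -4. compute2: tmp becomes 4; next acc becomes 2; next res becomes 0; next at i=0:; next res becomes 4; next at i=1:; next res becomes 4; next final value -4. Both give -4.
Checked all 18 inputs in the declared domain: the outputs agree on every one.
verdict: equivalent


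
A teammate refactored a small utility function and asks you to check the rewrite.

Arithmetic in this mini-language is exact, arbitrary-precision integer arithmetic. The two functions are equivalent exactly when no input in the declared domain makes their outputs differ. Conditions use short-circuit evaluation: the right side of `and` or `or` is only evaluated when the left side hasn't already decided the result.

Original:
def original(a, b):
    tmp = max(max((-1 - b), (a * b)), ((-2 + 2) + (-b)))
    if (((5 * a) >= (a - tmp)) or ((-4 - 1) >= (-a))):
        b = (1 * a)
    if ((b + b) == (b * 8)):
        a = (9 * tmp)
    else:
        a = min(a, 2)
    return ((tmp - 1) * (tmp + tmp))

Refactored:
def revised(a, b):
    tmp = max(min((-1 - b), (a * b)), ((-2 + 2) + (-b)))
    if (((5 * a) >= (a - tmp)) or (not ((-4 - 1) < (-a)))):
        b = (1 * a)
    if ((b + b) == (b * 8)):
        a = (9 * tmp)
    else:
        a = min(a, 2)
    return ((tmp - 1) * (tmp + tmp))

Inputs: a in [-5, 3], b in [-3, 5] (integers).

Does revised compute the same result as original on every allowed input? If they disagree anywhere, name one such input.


The rewrite breaks on a=-5, b=-3, where the results are 420 and 12.
original: tmp becomes 15; next (((5 * a) >= (a - tmp)) or ((-4 - 1) >= (-a))) evaluates to false; next ((b + b) == (b * 8)) evaluates to false; next a becomes -5; next final value 420
revised: tmp becomes 3; next (((5 * a) >= (a - tmp)) or (not ((-4 - 1) < (-a)))) evaluates to false; next ((b + b) == (b * 8)) evaluates to false; next a becomes -5; next final value 12
verdict: not equivalent; witness: a=-5, b=-3


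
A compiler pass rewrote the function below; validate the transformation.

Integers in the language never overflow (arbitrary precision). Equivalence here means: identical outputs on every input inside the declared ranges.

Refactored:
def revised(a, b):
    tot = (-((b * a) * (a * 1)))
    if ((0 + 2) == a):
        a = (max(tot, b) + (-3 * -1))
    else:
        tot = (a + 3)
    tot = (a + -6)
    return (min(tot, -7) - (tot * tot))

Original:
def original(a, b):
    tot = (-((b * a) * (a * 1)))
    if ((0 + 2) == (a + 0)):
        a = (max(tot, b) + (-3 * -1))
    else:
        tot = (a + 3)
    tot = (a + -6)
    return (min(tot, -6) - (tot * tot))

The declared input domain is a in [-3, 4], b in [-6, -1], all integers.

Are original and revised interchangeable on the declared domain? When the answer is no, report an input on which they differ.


Not equivalent: a=0, b=-6 separates them (-42 vs -43).
original: tot := 0 | ((0 + 2) == (a + 0)): false | tot := 3 | tot := -6 | result -42
revised: tot := 0 | ((0 + 2) == a): false | tot := 3 | tot := -6 | result -43
verdict: not equivalent; witness: a=0, b=-6


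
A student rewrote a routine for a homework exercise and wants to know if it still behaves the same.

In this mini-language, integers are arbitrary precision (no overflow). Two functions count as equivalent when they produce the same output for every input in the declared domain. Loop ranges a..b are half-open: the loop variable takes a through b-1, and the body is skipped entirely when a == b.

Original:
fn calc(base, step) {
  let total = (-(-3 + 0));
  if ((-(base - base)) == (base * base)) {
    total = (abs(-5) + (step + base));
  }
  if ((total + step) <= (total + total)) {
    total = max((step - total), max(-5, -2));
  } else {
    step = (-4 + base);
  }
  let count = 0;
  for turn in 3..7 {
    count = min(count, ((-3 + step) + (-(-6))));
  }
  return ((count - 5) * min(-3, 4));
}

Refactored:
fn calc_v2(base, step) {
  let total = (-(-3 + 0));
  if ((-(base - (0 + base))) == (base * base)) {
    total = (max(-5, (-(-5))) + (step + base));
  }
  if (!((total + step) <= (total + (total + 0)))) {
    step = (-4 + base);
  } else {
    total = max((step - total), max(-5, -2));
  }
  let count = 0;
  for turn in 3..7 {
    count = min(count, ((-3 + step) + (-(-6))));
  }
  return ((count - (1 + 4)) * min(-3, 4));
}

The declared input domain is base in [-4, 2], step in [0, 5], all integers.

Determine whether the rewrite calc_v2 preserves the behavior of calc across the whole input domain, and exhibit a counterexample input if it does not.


The two are interchangeable: min/max/abs usage differs; also constant usage differs; also arithmetic usage differs; also boolean connective usage differs, and every declared input agrees.
Spot check at base=-1, step=5 — calc: total := 3 | ((-(base - base)) == (base * base)): false | ((total + step) <= (total + total)): false | step := -5 | count := 0 | iter turn=3: | count := -2 | iter turn=4: | count := -2 | iter turn=5: | count := -2 | iter turn=6: | count := -2 | result 21. calc_v2: total := 3 | ((-(base - (0 + base))) == (base * base)): false | (!((total + step) <= (total + (total + 0)))): true | step := -5 | count := 0 | iter turn=3: | count := -2 | iter turn=4: | count := -2 | iter turn=5: | count := -2 | iter turn=6: | count := -2 | result 21. Both give 21.
Every one of the 42 inputs gives matching results.
verdict: equivalent


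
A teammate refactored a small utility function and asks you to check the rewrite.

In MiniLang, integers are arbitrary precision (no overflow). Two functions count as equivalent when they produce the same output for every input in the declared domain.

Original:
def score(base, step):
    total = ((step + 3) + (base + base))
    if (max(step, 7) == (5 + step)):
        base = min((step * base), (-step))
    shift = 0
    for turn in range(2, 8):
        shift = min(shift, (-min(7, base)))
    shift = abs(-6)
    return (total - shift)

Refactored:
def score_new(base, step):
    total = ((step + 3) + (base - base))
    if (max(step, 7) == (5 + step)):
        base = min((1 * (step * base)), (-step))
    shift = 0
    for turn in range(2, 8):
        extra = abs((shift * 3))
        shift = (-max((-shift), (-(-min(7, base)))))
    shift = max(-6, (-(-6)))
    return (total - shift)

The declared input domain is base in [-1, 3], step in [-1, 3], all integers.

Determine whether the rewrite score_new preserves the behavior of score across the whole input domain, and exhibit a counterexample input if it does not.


Run the pair on base=-1, step=-1.
score: total becomes 0; next (max(step, 7) == (5 + step)) evaluates to false; next shift becomes 0; next at turn=2:; next shift becomes 0; next at turn=3:; next shift becomes 0; next at turn=4:; next shift becomes 0; next at turn=5:; next shift becomes 0; next at turn=6:; next shift becomes 0; next at turn=7:; next shift becomes 0; next shift becomes 6; next final value -6
score_new: total becomes 2; next (max(step, 7) == (5 + step)) evaluates to false; next shift becomes 0; next at turn=2:; next extra becomes 0; next shift becomes 0; next at turn=3:; next extra becomes 0; next shift becomes 0; next at turn=4:; next extra becomes 0; next shift becomes 0; next at turn=5:; next extra becomes 0; next shift becomes 0; next at turn=6:; next extra becomes 0; next shift becomes 0; next at turn=7:; next extra becomes 0; next shift becomes 0; next shift becomes 6; next final value -4
-6 != -4, so the rewrite changes behavior.
verdict: not equivalent; witness: base=-1, step=-1


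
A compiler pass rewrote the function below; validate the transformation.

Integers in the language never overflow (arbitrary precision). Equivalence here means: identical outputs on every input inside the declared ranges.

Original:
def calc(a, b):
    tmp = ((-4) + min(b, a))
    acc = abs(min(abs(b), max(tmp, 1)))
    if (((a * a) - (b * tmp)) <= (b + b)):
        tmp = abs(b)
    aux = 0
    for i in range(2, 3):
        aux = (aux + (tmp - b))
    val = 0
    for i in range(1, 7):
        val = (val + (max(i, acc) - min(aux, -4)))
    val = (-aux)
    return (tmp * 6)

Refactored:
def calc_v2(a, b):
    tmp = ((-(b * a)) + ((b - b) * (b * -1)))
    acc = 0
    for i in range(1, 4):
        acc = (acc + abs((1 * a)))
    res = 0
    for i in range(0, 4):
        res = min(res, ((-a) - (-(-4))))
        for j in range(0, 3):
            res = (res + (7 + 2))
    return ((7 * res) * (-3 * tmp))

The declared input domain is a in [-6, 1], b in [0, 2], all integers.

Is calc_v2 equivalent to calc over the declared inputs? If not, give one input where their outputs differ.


Take a=-6, b=0.
calc: tmp=-10, then acc=0, then (((a * a) - (b * tmp)) <= (b + b)) is false, then aux=0, then (i=2), then aux=-10, then val=0, then (i=1), then val=11, then (i=2), then val=23, then (i=3), then val=36, then (i=4), then val=50, then (i=5), then val=65, then (i=6), then val=81, then val=10, then returns -60
calc_v2: tmp=0, then acc=0, then (i=1), then acc=6, then (i=2), then acc=12, then (i=3), then acc=18, then res=0, then (i=0), then res=0, then (j=0), then res=9, then (j=1), then res=18, then (j=2), then res=27, then (i=1), then res=2, then (j=0), then res=11, then (j=1), then res=20, then (j=2), then res=29, then (i=2), then res=2, then (j=0), then res=11, then (j=1), then res=20, then (j=2), then res=29, then (i=3), then res=2, then (j=0), then res=11, then (j=1), then res=20, then (j=2), then res=29, then returns 0
-60 != 0, so the rewrite changes behavior.
verdict: not equivalent; witness: a=-6, b=0


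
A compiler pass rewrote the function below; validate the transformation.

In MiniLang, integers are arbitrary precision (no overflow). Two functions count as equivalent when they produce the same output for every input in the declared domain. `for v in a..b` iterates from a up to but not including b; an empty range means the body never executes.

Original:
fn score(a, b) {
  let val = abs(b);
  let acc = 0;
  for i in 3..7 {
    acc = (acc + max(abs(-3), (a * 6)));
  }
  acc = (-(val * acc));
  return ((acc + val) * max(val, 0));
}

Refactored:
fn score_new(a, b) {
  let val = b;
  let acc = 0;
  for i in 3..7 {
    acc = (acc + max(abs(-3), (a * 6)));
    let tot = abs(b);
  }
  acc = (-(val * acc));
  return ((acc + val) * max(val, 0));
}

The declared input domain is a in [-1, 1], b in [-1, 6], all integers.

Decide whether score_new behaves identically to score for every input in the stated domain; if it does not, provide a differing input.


Not equivalent: a=-1, b=-1 separates them (-11 vs 0).
score: val=1, then acc=0, then (i=3), then acc=3, then (i=4), then acc=6, then (i=5), then acc=9, then (i=6), then acc=12, then acc=-12, then returns -11
score_new: val=-1, then acc=0, then (i=3), then acc=3, then tot=1, then (i=4), then acc=6, then tot=1, then (i=5), then acc=9, then tot=1, then (i=6), then acc=12, then tot=1, then acc=12, then returns 0
verdict: not equivalent; witness: a=-1, b=-1


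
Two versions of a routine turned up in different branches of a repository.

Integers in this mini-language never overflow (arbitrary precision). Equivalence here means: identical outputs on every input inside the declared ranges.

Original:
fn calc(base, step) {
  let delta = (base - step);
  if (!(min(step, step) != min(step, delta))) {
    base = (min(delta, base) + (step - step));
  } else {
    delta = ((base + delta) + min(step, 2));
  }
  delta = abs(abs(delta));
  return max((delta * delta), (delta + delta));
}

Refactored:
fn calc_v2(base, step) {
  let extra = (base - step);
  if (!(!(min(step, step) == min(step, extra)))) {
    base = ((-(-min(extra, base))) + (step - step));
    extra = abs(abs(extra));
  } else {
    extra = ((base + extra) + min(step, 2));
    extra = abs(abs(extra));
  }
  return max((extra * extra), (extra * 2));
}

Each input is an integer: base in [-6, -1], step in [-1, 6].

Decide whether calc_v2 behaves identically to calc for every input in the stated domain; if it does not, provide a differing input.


The two versions differ — the changes include boolean connective usage differs, comparison usage differs, constant usage differs, arithmetic usage differs, statement counts differ, min/max/abs usage differs, local variable names differ.
Tracing base=-2, step=-1: calc: delta=-1, then (!(min(step, step) != min(step, delta))) is true, then base=-2, then delta=1, then returns 2 | calc_v2: extra=-1, then (!(!(min(step, step) == min(step, extra)))) is true, then base=-2, then extra=1, then returns 2 — matching result 2.
An exhaustive pass over the 48 declared inputs shows identical outputs.
verdict: equivalent


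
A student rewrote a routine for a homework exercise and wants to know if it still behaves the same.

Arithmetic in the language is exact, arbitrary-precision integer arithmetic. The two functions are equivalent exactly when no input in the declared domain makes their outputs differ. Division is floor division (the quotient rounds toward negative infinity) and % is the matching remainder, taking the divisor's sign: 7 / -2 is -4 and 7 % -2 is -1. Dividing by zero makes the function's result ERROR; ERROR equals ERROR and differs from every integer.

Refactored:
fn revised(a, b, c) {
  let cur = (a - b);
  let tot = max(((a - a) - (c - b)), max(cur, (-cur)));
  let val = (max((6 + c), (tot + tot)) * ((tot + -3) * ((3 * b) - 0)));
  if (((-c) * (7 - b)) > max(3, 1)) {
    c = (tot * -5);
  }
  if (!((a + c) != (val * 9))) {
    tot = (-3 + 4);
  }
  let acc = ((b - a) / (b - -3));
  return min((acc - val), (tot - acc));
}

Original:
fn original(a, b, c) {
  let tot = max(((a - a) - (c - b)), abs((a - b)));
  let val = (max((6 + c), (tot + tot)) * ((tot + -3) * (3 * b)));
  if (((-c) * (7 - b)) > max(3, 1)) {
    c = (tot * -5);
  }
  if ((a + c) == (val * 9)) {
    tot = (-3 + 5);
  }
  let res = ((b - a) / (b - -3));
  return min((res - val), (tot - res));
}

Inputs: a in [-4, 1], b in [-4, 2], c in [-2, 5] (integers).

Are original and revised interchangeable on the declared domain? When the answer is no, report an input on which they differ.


Input a=-4, b=-1, c=4: 1 from original versus 0 from revised.
verdict: not equivalent; witness: a=-4, b=-1, c=4
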